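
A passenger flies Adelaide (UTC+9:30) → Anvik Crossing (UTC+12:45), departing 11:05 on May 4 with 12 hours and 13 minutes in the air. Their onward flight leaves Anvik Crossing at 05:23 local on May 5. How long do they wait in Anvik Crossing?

2 hours 50 minutes

Convert departure to UTC: 11:05 − 9:30 = 01:35 UTC on May 4.
Add 12 hours 13 minutes flight time → 13:48 UTC.
Anvik Crossing is UTC+12:45, so local arrival = 13:48 + 12:45 = 02:33 on May 5.
Layover = 05:23 − 02:33 = 2 hours 50 minutes.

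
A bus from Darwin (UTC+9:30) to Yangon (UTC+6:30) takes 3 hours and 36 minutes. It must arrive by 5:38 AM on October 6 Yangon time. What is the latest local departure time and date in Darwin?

5:02 AM on October 6

Target arrival in UTC: 5:38 AM − 6:30 = 11:08 PM on Oct 5.
Subtract 3 hours 36 minutes → departure 7:32 PM UTC on Oct 5.
Darwin is UTC+9:30: 7:32 PM + 9:30 = 5:02 AM on Oct 6.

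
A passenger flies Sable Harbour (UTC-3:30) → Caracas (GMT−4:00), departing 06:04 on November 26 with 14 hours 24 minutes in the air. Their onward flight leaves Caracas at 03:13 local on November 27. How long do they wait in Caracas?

7 hours 15 minutes

Convert departure to UTC: 06:04 + 3:30 = 09:34 UTC on Nov 26.
Add 14 hours and 24 minutes flight time → 23:58 UTC.
Caracas is UTC−4:00, so local arrival = 23:58 − 4:00 = 19:58 on Nov 26.
Layover = 03:13 − 19:58 (+1 day) = 7 hours 15 minutes.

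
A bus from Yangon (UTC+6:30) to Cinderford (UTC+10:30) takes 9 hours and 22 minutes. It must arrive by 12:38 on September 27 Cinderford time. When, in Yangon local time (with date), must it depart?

23:16 on September 26

Target arrival in UTC: 12:38 − 10:30 = 02:08 on Sep 27.
Subtract 9 hours and 22 minutes → departure 16:46 UTC on Sep 26.
Yangon is UTC+6:30: 16:46 + 6:30 = 23:16 on Sep 26.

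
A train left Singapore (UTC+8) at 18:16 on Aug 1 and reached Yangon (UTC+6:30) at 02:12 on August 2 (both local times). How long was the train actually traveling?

9 hours 26 minutes

Yangon is 1:30 behind Singapore.
Clock-face elapsed time (ignoring zones) is 7 hours 56 minutes.
Actual elapsed = 7 hours 56 minutes + 1:30 = 9 hours 26 minutes.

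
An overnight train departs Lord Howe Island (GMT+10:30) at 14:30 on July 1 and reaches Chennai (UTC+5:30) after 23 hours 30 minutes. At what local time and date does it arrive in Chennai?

Convert departure to UTC: 14:30 − 10:30 = 04:00 UTC on Jul 1.
Add 23 hours and 30 minutes travel time → 03:30 UTC (Jul 2).
Chennai is UTC+5:30, so local arrival = 03:30 + 5:30 = 09:00 on Jul 2.

09:00 on July 2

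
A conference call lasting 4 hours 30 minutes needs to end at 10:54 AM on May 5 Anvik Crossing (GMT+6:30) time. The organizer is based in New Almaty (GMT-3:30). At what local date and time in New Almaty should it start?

Target end time in UTC: 10:54 AM − 6:30 = 4:24 AM on May 5.
Subtract 4 hours and 30 minutes → start 11:54 PM UTC on May 4.
New Almaty is UTC−3:30: 11:54 PM − 3:30 = 8:24 PM on May 4.

8:24 PM on May 4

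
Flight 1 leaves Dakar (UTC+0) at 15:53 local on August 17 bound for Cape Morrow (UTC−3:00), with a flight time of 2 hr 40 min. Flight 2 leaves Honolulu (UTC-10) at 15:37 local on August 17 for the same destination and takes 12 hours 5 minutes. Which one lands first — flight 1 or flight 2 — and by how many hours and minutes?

Flight 1 departs at 15:53 UTC (Aug 17).
+2 hours and 40 minutes → arrive 18:33 UTC on Aug 17.
Flight 2 in UTC: 15:37 + 10:00 = 01:37 on Aug 18.
+12 hours and 5 minutes → arrive 13:42 UTC on Aug 18.
Flight 1 lands earlier by 19 hours 9 minutes.

the first, by 19 hours 9 minutes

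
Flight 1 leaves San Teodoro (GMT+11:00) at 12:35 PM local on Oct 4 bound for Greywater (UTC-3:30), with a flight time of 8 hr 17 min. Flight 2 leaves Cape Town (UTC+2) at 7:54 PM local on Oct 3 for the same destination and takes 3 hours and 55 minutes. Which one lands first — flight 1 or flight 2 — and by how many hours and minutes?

the second, by 12 hours 3 minutes

Flight 1 in UTC: 12:35 PM − 11:00 = 1:35 AM on Oct 4.
+8 hours and 17 minutes → arrive 9:52 AM UTC on Oct 4.
Flight 2 in UTC: 7:54 PM − 2:00 = 5:54 PM on Oct 3.
+3 hours and 55 minutes → arrive 9:49 PM UTC on Oct 3.
Flight 2 lands earlier by 12 hours 3 minutes.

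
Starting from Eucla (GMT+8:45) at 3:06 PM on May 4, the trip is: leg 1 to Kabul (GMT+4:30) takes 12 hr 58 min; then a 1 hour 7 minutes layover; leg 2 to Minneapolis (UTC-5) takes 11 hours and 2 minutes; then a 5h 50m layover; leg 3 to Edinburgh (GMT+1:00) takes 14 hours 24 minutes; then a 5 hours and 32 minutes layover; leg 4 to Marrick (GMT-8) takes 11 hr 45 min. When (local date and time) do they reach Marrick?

12:59 PM on May 6

Convert departure to UTC: 3:06 PM − 8:45 = 6:21 AM UTC on May 4.
Add 12 hours and 58 minutes leg 1 → 7:19 PM UTC.
Add 1 hour and 7 minutes layover in Kabul → 8:26 PM UTC.
Add 11 hours 2 minutes leg 2 → 7:28 AM UTC (May 5).
Add 5 hours 50 minutes layover in Minneapolis → 1:18 PM UTC.
Add 14 hours and 24 minutes leg 3 → 3:42 AM UTC (May 6).
Add 5 hours 32 minutes layover in Edinburgh → 9:14 AM UTC.
Add 11 hours 45 minutes leg 4 → 8:59 PM UTC.
Marrick is UTC−8:00, so local arrival = 8:59 PM − 8:00 = 12:59 PM on May 6.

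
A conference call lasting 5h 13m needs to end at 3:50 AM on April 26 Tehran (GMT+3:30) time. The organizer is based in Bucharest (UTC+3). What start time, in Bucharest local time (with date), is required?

Target end time in UTC: 3:50 AM − 3:30 = 12:20 AM on Apr 26.
Subtract 5 hours 13 minutes → start 7:07 PM UTC on Apr 25.
Bucharest is UTC+3:00: 7:07 PM + 3:00 = 10:07 PM on Apr 25.

10:07 PM on April 25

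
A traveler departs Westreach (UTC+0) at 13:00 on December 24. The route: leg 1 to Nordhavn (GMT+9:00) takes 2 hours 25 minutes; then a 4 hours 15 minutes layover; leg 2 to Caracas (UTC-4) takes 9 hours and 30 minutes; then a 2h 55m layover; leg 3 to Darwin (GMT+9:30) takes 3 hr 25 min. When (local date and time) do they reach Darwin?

21:00 on December 25

Westreach is at UTC+0, so departure is already 13:00 UTC on Dec 24.
Add 2 hours 25 minutes leg 1 → 15:25 UTC.
Add 4 hours 15 minutes layover in Nordhavn → 19:40 UTC.
Add 9 hours and 30 minutes leg 2 → 05:10 UTC (Dec 25).
Add 2 hours and 55 minutes layover in Caracas → 08:05 UTC.
Add 3 hours 25 minutes leg 3 → 11:30 UTC.
Darwin is UTC+9:30, so local arrival = 11:30 + 9:30 = 21:00 on Dec 25.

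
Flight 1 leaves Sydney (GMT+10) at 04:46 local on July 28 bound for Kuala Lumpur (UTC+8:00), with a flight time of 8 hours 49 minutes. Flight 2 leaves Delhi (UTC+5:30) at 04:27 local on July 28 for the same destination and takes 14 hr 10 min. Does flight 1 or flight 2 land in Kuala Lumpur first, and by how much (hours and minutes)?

Flight 1 in UTC: 04:46 − 10:00 = 18:46 on Jul 27.
+8 hours and 49 minutes → arrive 03:35 UTC on Jul 28.
Flight 2 in UTC: 04:27 − 5:30 = 22:57 on Jul 27.
+14 hours and 10 minutes → arrive 13:07 UTC on Jul 28.
Flight 1 lands earlier by 9 hours 32 minutes.

the first, by 9 hours 32 minutes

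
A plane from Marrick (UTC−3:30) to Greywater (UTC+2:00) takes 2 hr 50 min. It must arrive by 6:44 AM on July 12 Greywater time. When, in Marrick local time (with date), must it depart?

10:24 PM on July 11

Target arrival in UTC: 6:44 AM − 2:00 = 4:44 AM on Jul 12.
Subtract 2 hours and 50 minutes → departure 1:54 AM UTC on Jul 12.
Marrick is UTC−3:30: 1:54 AM − 3:30 = 10:24 PM on Jul 11.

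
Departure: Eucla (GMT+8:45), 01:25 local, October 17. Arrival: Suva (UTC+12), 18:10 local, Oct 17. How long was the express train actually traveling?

13 hours 30 minutes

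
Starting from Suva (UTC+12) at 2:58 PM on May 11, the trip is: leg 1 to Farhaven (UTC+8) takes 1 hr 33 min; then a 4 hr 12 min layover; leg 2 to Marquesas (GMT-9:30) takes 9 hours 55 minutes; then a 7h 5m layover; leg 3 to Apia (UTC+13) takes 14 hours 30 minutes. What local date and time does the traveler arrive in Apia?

5:13 AM on May 13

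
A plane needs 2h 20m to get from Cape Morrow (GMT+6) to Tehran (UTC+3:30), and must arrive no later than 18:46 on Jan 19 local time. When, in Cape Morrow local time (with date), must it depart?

18:56 on January 19

Target arrival in UTC: 18:46 − 3:30 = 15:16 on Jan 19.
Subtract 2 hours and 20 minutes → departure 12:56 UTC on Jan 19.
Cape Morrow is UTC+6:00: 12:56 + 6:00 = 18:56 on Jan 19.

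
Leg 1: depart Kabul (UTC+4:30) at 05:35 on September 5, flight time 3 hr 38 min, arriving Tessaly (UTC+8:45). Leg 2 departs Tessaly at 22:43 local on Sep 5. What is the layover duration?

Convert departure to UTC: 05:35 − 4:30 = 01:05 UTC on Sep 5.
Add 3 hours and 38 minutes flight time → 04:43 UTC.
Tessaly is UTC+8:45, so local arrival = 04:43 + 8:45 = 13:28 on Sep 5.
Layover = 22:43 − 13:28 = 9 hours 15 minutes.

9 hours 15 minutes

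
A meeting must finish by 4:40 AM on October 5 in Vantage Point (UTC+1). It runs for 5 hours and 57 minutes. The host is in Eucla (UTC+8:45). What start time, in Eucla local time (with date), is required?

6:28 AM on Oct 5

Target end time in UTC: 4:40 AM − 1:00 = 3:40 AM on Oct 5.
Subtract 5 hours and 57 minutes → start 9:43 PM UTC on Oct 4.
Eucla is UTC+8:45: 9:43 PM + 8:45 = 6:28 AM on Oct 5.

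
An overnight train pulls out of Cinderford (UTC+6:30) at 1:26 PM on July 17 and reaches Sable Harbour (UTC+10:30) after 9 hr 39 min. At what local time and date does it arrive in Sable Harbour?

Sable Harbour is 4:00 ahead of Cinderford.
After 9 hours 39 minutes it is 11:05 PM in Cinderford.
Shift by the zone difference: 11:05 PM + 4:00 = 3:05 AM on Jul 18 in Sable Harbour.

3:05 AM on July 18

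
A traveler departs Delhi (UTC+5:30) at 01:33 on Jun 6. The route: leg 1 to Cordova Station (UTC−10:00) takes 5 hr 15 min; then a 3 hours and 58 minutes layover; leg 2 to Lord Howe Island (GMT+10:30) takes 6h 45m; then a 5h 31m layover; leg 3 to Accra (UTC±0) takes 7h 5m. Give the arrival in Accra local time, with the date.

00:37 on Jun 7

Convert departure to UTC: 01:33 − 5:30 = 20:03 UTC on Jun 5.
Add 5 hours 15 minutes leg 1 → 01:18 UTC (Jun 6).
Add 3 hours 58 minutes layover in Cordova Station → 05:16 UTC.
Add 6 hours 45 minutes leg 2 → 12:01 UTC.
Add 5 hours and 31 minutes layover in Lord Howe Island → 17:32 UTC.
Add 7 hours and 5 minutes leg 3 → 00:37 UTC (Jun 7).
Accra is UTC+0, so local arrival is the same: 00:37 on Jun 7.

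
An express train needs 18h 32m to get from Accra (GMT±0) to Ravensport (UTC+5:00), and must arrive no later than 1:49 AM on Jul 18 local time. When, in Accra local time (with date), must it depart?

Target arrival in UTC: 1:49 AM − 5:00 = 8:49 PM on Jul 17.
Subtract 18 hours and 32 minutes → departure 2:17 AM UTC on Jul 17.
Accra is UTC+0, so departure is 2:17 AM on Jul 17.

2:17 AM on Jul 17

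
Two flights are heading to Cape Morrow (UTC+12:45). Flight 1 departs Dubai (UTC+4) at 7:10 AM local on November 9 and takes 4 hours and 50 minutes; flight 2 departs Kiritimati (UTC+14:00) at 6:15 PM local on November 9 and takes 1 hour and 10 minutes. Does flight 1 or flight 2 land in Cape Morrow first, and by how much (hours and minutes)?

Flight 1 in UTC: 7:10 AM − 4:00 = 3:10 AM on Nov 9.
+4 hours 50 minutes → arrive 8:00 AM UTC on Nov 9.
Flight 2 in UTC: 6:15 PM − 14:00 = 4:15 AM on Nov 9.
+1 hour 10 minutes → arrive 5:25 AM UTC on Nov 9.
Flight 2 lands earlier by 2 hours 35 minutes.

the second, by 2 hours 35 minutes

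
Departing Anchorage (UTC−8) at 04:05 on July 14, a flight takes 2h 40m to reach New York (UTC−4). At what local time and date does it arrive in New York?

10:45 on July 14

Convert departure to UTC: 04:05 + 8:00 = 12:05 UTC on Jul 14.
Add 2 hours 40 minutes travel time → 14:45 UTC.
New York is UTC−4:00, so local arrival = 14:45 − 4:00 = 10:45 on Jul 14.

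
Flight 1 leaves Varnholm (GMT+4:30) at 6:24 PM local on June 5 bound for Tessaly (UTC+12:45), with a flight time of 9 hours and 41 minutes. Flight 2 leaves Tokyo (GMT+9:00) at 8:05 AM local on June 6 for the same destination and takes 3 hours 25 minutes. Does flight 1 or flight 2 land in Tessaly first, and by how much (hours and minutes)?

the first, by 2 hours 55 minutes

Flight 1 in UTC: 6:24 PM − 4:30 = 1:54 PM on Jun 5.
+9 hours 41 minutes → arrive 11:35 PM UTC on Jun 5.
Flight 2 in UTC: 8:05 AM − 9:00 = 11:05 PM on Jun 5.
+3 hours and 25 minutes → arrive 2:30 AM UTC on Jun 6.
Flight 1 lands earlier by 2 hours 55 minutes.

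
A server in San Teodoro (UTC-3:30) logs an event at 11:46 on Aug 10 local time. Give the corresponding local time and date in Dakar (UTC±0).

15:16 on August 10

In UTC: 11:46 + 3:30 = 15:16 on Aug 10.
Dakar is UTC+0, so it is 15:16 on Aug 10.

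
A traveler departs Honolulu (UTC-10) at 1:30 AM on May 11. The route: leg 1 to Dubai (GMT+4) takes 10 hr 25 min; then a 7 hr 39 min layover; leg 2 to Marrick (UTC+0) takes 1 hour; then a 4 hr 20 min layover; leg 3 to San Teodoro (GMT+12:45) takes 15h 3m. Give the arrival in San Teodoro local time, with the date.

Convert departure to UTC: 1:30 AM + 10:00 = 11:30 AM UTC on May 11.
Add 10 hours 25 minutes leg 1 → 9:55 PM UTC.
Add 7 hours and 39 minutes layover in Dubai → 5:34 AM UTC (May 12).
Add 1 hour leg 2 → 6:34 AM UTC.
Add 4 hours 20 minutes layover in Marrick → 10:54 AM UTC.
Add 15 hours 3 minutes leg 3 → 1:57 AM UTC (May 13).
San Teodoro is UTC+12:45, so local arrival = 1:57 AM + 12:45 = 2:42 PM on May 13.

2:42 PM on May 13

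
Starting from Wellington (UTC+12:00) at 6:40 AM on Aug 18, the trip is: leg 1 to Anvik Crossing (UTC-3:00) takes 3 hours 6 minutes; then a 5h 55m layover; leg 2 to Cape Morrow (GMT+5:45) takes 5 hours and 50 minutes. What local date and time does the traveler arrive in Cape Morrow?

3:16 PM on August 18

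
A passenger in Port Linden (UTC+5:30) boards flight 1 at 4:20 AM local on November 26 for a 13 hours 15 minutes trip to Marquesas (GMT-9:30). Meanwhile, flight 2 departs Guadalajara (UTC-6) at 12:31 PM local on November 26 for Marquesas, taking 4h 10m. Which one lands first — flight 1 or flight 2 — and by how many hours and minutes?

Flight 1 in UTC: 4:20 AM − 5:30 = 10:50 PM on Nov 25.
+13 hours and 15 minutes → arrive 12:05 PM UTC on Nov 26.
Flight 2 in UTC: 12:31 PM + 6:00 = 6:31 PM on Nov 26.
+4 hours 10 minutes → arrive 10:41 PM UTC on Nov 26.
Flight 1 lands earlier by 10 hours 36 minutes.

the first, by 10 hours 36 minutes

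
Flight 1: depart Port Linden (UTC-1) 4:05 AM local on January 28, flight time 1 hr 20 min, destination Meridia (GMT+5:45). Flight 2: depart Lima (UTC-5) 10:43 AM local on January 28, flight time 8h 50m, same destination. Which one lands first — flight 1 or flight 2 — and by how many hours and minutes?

Flight 1 in UTC: 4:05 AM + 1:00 = 5:05 AM on Jan 28.
+1 hour 20 minutes → arrive 6:25 AM UTC on Jan 28.
Flight 2 in UTC: 10:43 AM + 5:00 = 3:43 PM on Jan 28.
+8 hours and 50 minutes → arrive 12:33 AM UTC on Jan 29.
Flight 1 lands earlier by 18 hours 8 minutes.

the first, by 18 hours 8 minutes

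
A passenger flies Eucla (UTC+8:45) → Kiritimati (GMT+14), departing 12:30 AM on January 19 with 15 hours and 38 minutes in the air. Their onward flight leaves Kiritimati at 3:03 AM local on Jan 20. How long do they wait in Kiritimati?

Convert departure to UTC: 12:30 AM − 8:45 = 3:45 PM UTC on Jan 18.
Add 15 hours 38 minutes flight time → 7:23 AM UTC (Jan 19).
Kiritimati is UTC+14:00, so local arrival = 7:23 AM + 14:00 = 9:23 PM on Jan 19.
Layover = 3:03 AM − 9:23 PM (+1 day) = 5 hours 40 minutes.

5 hours 40 minutes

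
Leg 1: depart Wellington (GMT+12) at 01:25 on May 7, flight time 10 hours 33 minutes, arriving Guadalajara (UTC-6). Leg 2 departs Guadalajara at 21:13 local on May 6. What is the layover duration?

3 hours 15 minutes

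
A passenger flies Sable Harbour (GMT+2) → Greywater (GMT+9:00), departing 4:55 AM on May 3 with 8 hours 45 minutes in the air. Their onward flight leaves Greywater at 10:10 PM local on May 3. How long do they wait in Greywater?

Convert departure to UTC: 4:55 AM − 2:00 = 2:55 AM UTC on May 3.
Add 8 hours 45 minutes flight time → 11:40 AM UTC.
Greywater is UTC+9:00, so local arrival = 11:40 AM + 9:00 = 8:40 PM on May 3.
Layover = 10:10 PM − 8:40 PM = 1 hour 30 minutes.

1 hour 30 minutes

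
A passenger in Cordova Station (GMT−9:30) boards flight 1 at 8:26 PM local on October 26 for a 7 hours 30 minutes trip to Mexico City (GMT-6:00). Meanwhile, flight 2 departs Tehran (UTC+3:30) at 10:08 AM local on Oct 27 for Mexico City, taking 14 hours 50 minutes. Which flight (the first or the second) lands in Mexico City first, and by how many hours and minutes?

the first, by 8 hours 2 minutes

Flight 1 in UTC: 8:26 PM + 9:30 = 5:56 AM on Oct 27.
+7 hours and 30 minutes → arrive 1:26 PM UTC on Oct 27.
Flight 2 in UTC: 10:08 AM − 3:30 = 6:38 AM on Oct 27.
+14 hours and 50 minutes → arrive 9:28 PM UTC on Oct 27.
Flight 1 lands earlier by 8 hours 2 minutes.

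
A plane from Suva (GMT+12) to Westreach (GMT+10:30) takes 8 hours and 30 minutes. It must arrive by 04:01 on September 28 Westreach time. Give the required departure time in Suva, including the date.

Target arrival in UTC: 04:01 − 10:30 = 17:31 on Sep 27.
Subtract 8 hours and 30 minutes → departure 09:01 UTC on Sep 27.
Suva is UTC+12:00: 09:01 + 12:00 = 21:01 on Sep 27.

21:01 on September 27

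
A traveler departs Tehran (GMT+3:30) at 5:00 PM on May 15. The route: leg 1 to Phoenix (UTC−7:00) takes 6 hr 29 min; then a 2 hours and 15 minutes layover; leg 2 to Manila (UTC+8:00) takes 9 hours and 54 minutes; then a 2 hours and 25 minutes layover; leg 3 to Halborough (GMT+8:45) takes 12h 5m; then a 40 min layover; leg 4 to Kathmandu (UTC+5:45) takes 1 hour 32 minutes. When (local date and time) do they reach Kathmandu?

Convert departure to UTC: 5:00 PM − 3:30 = 1:30 PM UTC on May 15.
Add 6 hours and 29 minutes leg 1 → 7:59 PM UTC.
Add 2 hours and 15 minutes layover in Phoenix → 10:14 PM UTC.
Add 9 hours and 54 minutes leg 2 → 8:08 AM UTC (May 16).
Add 2 hours 25 minutes layover in Manila → 10:33 AM UTC.
Add 12 hours and 5 minutes leg 3 → 10:38 PM UTC.
Add 40 minutes layover in Halborough → 11:18 PM UTC.
Add 1 hour and 32 minutes leg 4 → 12:50 AM UTC (May 17).
Kathmandu is UTC+5:45, so local arrival = 12:50 AM + 5:45 = 6:35 AM on May 17.

6:35 AM on May 17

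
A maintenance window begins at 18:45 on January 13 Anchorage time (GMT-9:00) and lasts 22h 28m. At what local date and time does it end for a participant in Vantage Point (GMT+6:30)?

08:43 on Jan 15

Convert start to UTC: 18:45 + 9:00 = 03:45 UTC on Jan 14.
Add 22 hours 28 minutes duration → 02:13 UTC (Jan 15).
Vantage Point is UTC+6:30, so local end time = 02:13 + 6:30 = 08:43 on Jan 15.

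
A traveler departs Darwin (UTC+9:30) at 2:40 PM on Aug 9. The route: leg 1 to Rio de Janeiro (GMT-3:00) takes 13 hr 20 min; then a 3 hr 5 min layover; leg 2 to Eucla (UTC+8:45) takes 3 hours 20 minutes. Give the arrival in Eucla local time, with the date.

9:40 AM on Aug 10

Convert departure to UTC: 2:40 PM − 9:30 = 5:10 AM UTC on Aug 9.
Add 13 hours 20 minutes leg 1 → 6:30 PM UTC.
Add 3 hours and 5 minutes layover in Rio de Janeiro → 9:35 PM UTC.
Add 3 hours and 20 minutes leg 2 → 12:55 AM UTC (Aug 10).
Eucla is UTC+8:45, so local arrival = 12:55 AM + 8:45 = 9:40 AM on Aug 10.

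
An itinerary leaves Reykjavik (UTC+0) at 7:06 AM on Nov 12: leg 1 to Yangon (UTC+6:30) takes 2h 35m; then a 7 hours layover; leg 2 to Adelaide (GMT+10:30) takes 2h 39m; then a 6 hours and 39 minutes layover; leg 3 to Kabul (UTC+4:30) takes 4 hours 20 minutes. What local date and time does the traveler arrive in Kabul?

Reykjavik is at UTC+0, so departure is already 7:06 AM UTC on Nov 12.
Add 2 hours 35 minutes leg 1 → 9:41 AM UTC.
Add 7 hours layover in Yangon → 4:41 PM UTC.
Add 2 hours and 39 minutes leg 2 → 7:20 PM UTC.
Add 6 hours and 39 minutes layover in Adelaide → 1:59 AM UTC (Nov 13).
Add 4 hours and 20 minutes leg 3 → 6:19 AM UTC.
Kabul is UTC+4:30, so local arrival = 6:19 AM + 4:30 = 10:49 AM on Nov 13.

10:49 AM on November 13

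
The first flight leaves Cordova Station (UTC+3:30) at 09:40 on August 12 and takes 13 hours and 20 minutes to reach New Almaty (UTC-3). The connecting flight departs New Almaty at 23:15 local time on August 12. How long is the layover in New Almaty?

Convert departure to UTC: 09:40 − 3:30 = 06:10 UTC on Aug 12.
Add 13 hours 20 minutes flight time → 19:30 UTC.
New Almaty is UTC−3:00, so local arrival = 19:30 − 3:00 = 16:30 on Aug 12.
Layover = 23:15 − 16:30 = 6 hours 45 minutes.

6 hours 45 minutes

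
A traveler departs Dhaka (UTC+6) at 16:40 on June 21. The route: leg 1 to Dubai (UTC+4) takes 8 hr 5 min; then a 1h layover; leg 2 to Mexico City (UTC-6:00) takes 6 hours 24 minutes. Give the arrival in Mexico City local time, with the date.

Convert departure to UTC: 16:40 − 6:00 = 10:40 UTC on Jun 21.
Add 8 hours 5 minutes leg 1 → 18:45 UTC.
Add 1 hour layover in Dubai → 19:45 UTC.
Add 6 hours and 24 minutes leg 2 → 02:09 UTC (Jun 22).
Mexico City is UTC−6:00, so local arrival = 02:09 − 6:00 = 20:09 on Jun 21.

20:09 on June 21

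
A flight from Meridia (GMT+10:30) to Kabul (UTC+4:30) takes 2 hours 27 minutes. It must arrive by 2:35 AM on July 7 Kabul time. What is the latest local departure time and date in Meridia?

6:08 AM on July 7

Target arrival in UTC: 2:35 AM − 4:30 = 10:05 PM on Jul 6.
Subtract 2 hours and 27 minutes → departure 7:38 PM UTC on Jul 6.
Meridia is UTC+10:30: 7:38 PM + 10:30 = 6:08 AM on Jul 7.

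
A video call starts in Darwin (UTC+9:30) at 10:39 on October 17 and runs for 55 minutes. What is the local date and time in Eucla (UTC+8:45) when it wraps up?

Convert start to UTC: 10:39 − 9:30 = 01:09 UTC on Oct 17.
Add 55 minutes duration → 02:04 UTC.
Eucla is UTC+8:45, so local end time = 02:04 + 8:45 = 10:49 on Oct 17.

10:49 on October 17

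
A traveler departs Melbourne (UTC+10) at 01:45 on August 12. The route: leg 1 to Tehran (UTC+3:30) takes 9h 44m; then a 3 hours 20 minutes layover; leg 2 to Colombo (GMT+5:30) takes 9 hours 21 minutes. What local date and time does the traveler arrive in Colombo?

19:40 on Aug 12

Convert departure to UTC: 01:45 − 10:00 = 15:45 UTC on Aug 11.
Add 9 hours 44 minutes leg 1 → 01:29 UTC (Aug 12).
Add 3 hours and 20 minutes layover in Tehran → 04:49 UTC.
Add 9 hours 21 minutes leg 2 → 14:10 UTC.
Colombo is UTC+5:30, so local arrival = 14:10 + 5:30 = 19:40 on Aug 12.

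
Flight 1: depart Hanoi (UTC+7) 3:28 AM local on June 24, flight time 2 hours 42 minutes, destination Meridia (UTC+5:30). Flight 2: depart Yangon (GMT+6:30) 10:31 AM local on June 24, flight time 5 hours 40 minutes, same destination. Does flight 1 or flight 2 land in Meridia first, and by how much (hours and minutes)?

the first, by 10 hours 31 minutes

Flight 1 in UTC: 3:28 AM − 7:00 = 8:28 PM on Jun 23.
+2 hours 42 minutes → arrive 11:10 PM UTC on Jun 23.
Flight 2 in UTC: 10:31 AM − 6:30 = 4:01 AM on Jun 24.
+5 hours and 40 minutes → arrive 9:41 AM UTC on Jun 24.
Flight 1 lands earlier by 10 hours 31 minutes.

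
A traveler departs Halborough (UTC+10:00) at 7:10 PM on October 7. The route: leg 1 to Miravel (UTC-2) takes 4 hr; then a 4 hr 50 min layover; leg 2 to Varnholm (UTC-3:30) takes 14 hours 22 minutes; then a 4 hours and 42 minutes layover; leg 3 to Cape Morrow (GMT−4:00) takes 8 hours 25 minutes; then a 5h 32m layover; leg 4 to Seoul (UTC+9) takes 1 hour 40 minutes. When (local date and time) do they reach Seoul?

Convert departure to UTC: 7:10 PM − 10:00 = 9:10 AM UTC on Oct 7.
Add 4 hours leg 1 → 1:10 PM UTC.
Add 4 hours and 50 minutes layover in Miravel → 6:00 PM UTC.
Add 14 hours and 22 minutes leg 2 → 8:22 AM UTC (Oct 8).
Add 4 hours 42 minutes layover in Varnholm → 1:04 PM UTC.
Add 8 hours and 25 minutes leg 3 → 9:29 PM UTC.
Add 5 hours 32 minutes layover in Cape Morrow → 3:01 AM UTC (Oct 9).
Add 1 hour 40 minutes leg 4 → 4:41 AM UTC.
Seoul is UTC+9:00, so local arrival = 4:41 AM + 9:00 = 1:41 PM on Oct 9.

1:41 PM on October 9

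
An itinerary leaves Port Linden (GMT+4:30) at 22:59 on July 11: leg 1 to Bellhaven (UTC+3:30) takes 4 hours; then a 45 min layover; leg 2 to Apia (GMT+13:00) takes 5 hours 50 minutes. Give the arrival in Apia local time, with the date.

18:04 on July 12

Convert departure to UTC: 22:59 − 4:30 = 18:29 UTC on Jul 11.
Add 4 hours leg 1 → 22:29 UTC.
Add 45 minutes layover in Bellhaven → 23:14 UTC.
Add 5 hours and 50 minutes leg 2 → 05:04 UTC (Jul 12).
Apia is UTC+13:00, so local arrival = 05:04 + 13:00 = 18:04 on Jul 12.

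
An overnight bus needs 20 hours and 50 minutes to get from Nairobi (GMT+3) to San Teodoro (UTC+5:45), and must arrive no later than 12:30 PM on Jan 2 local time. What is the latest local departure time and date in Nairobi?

12:55 PM on Jan 1

Target arrival in UTC: 12:30 PM − 5:45 = 6:45 AM on Jan 2.
Subtract 20 hours and 50 minutes → departure 9:55 AM UTC on Jan 1.
Nairobi is UTC+3:00: 9:55 AM + 3:00 = 12:55 PM on Jan 1.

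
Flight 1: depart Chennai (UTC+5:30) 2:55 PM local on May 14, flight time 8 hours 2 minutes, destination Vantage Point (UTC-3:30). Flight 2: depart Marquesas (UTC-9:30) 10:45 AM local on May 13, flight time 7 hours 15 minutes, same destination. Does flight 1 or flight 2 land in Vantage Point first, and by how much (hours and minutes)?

the second, by 13 hours 57 minutes

Flight 1 in UTC: 2:55 PM − 5:30 = 9:25 AM on May 14.
+8 hours and 2 minutes → arrive 5:27 PM UTC on May 14.
Flight 2 in UTC: 10:45 AM + 9:30 = 8:15 PM on May 13.
+7 hours 15 minutes → arrive 3:30 AM UTC on May 14.
Flight 2 lands earlier by 13 hours 57 minutes.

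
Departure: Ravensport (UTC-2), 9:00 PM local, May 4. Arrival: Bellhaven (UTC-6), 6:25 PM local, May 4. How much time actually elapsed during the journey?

Departure in UTC: 9:00 PM + 2:00 = 11:00 PM on May 4.
Arrival in UTC: 6:25 PM + 6:00 = 12:25 AM on May 5.
Elapsed = 12:25 AM − 11:00 PM (+1 day) = 1 hour 25 minutes.

1 hour 25 minutes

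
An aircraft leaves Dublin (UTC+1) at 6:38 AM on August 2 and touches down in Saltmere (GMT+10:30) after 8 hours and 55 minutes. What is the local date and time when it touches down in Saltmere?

1:03 AM on Aug 3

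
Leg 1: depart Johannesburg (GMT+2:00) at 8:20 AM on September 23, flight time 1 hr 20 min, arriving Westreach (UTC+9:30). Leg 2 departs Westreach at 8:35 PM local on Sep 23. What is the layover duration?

Convert departure to UTC: 8:20 AM − 2:00 = 6:20 AM UTC on Sep 23.
Add 1 hour 20 minutes flight time → 7:40 AM UTC.
Westreach is UTC+9:30, so local arrival = 7:40 AM + 9:30 = 5:10 PM on Sep 23.
Layover = 8:35 PM − 5:10 PM = 3 hours 25 minutes.

3 hours 25 minutes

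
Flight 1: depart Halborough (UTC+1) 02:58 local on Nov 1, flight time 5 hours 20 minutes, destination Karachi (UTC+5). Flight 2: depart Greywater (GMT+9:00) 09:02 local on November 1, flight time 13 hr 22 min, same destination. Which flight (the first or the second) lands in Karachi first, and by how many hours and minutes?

the first, by 6 hours 6 minutes

Flight 1 in UTC: 02:58 − 1:00 = 01:58 on Nov 1.
+5 hours 20 minutes → arrive 07:18 UTC on Nov 1.
Flight 2 in UTC: 09:02 − 9:00 = 00:02 on Nov 1.
+13 hours and 22 minutes → arrive 13:24 UTC on Nov 1.
Flight 1 lands earlier by 6 hours 6 minutes.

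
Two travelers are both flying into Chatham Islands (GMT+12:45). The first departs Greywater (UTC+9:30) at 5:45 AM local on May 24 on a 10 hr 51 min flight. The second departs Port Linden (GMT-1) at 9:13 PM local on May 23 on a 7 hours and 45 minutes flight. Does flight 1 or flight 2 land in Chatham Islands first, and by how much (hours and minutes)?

the second, by 1 hour 8 minutes

Flight 1 in UTC: 5:45 AM − 9:30 = 8:15 PM on May 23.
+10 hours and 51 minutes → arrive 7:06 AM UTC on May 24.
Flight 2 in UTC: 9:13 PM + 1:00 = 10:13 PM on May 23.
+7 hours 45 minutes → arrive 5:58 AM UTC on May 24.
Flight 2 lands earlier by 1 hour 8 minutes.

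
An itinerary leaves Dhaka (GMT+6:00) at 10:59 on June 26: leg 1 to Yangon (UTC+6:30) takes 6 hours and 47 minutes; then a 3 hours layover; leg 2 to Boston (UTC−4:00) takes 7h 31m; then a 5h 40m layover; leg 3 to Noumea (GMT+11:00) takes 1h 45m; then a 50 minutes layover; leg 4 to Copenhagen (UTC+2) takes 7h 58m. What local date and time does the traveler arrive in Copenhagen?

16:30 on Jun 27

Convert departure to UTC: 10:59 − 6:00 = 04:59 UTC on Jun 26.
Add 6 hours 47 minutes leg 1 → 11:46 UTC.
Add 3 hours layover in Yangon → 14:46 UTC.
Add 7 hours 31 minutes leg 2 → 22:17 UTC.
Add 5 hours and 40 minutes layover in Boston → 03:57 UTC (Jun 27).
Add 1 hour 45 minutes leg 3 → 05:42 UTC.
Add 50 minutes layover in Noumea → 06:32 UTC.
Add 7 hours 58 minutes leg 4 → 14:30 UTC.
Copenhagen is UTC+2:00, so local arrival = 14:30 + 2:00 = 16:30 on Jun 27.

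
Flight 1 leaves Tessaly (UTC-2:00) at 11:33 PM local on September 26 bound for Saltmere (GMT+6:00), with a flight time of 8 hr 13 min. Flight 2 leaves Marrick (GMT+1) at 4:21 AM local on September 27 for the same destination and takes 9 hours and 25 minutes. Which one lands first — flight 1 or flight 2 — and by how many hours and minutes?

Flight 1 in UTC: 11:33 PM + 2:00 = 1:33 AM on Sep 27.
+8 hours and 13 minutes → arrive 9:46 AM UTC on Sep 27.
Flight 2 in UTC: 4:21 AM − 1:00 = 3:21 AM on Sep 27.
+9 hours and 25 minutes → arrive 12:46 PM UTC on Sep 27.
Flight 1 lands earlier by 3 hours.

the first, by 3 hours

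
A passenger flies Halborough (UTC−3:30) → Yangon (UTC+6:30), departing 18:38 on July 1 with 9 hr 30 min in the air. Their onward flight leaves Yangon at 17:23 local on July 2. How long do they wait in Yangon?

Convert departure to UTC: 18:38 + 3:30 = 22:08 UTC on Jul 1.
Add 9 hours 30 minutes flight time → 07:38 UTC (Jul 2).
Yangon is UTC+6:30, so local arrival = 07:38 + 6:30 = 14:08 on Jul 2.
Layover = 17:23 − 14:08 = 3 hours 15 minutes.

3 hours 15 minutes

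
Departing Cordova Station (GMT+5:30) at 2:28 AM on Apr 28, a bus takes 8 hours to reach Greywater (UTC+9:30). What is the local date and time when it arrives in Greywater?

Convert departure to UTC: 2:28 AM − 5:30 = 8:58 PM UTC on Apr 27.
Add 8 hours travel time → 4:58 AM UTC (Apr 28).
Greywater is UTC+9:30, so local arrival = 4:58 AM + 9:30 = 2:28 PM on Apr 28.

2:28 PM on April 28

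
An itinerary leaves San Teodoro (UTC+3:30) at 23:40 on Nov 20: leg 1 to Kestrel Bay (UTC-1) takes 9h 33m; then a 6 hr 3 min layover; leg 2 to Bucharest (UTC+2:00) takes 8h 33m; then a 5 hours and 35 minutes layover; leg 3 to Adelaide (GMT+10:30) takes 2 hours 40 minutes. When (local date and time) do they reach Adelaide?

15:04 on Nov 22

Convert departure to UTC: 23:40 − 3:30 = 20:10 UTC on Nov 20.
Add 9 hours 33 minutes leg 1 → 05:43 UTC (Nov 21).
Add 6 hours and 3 minutes layover in Kestrel Bay → 11:46 UTC.
Add 8 hours and 33 minutes leg 2 → 20:19 UTC.
Add 5 hours and 35 minutes layover in Bucharest → 01:54 UTC (Nov 22).
Add 2 hours and 40 minutes leg 3 → 04:34 UTC.
Adelaide is UTC+10:30, so local arrival = 04:34 + 10:30 = 15:04 on Nov 22.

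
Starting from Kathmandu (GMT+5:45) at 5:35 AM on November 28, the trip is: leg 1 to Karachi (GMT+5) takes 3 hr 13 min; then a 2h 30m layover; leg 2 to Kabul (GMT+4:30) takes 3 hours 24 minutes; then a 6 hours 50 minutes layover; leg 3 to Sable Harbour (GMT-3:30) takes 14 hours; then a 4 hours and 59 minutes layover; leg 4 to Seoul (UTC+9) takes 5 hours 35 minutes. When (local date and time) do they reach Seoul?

1:21 AM on November 30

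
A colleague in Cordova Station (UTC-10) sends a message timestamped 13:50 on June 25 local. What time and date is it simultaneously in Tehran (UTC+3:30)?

03:20 on June 26

Tehran is 13:30 ahead of Cordova Station.
Shift by the zone difference: 13:50 + 13:30 = 03:20 on Jun 26 in Tehran.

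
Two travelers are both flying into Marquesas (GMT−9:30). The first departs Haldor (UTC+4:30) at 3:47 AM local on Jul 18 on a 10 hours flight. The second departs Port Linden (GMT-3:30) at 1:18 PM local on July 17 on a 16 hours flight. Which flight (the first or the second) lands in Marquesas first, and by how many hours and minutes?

Flight 1 in UTC: 3:47 AM − 4:30 = 11:17 PM on Jul 17.
+10 hours → arrive 9:17 AM UTC on Jul 18.
Flight 2 in UTC: 1:18 PM + 3:30 = 4:48 PM on Jul 17.
+16 hours → arrive 8:48 AM UTC on Jul 18.
Flight 2 lands earlier by 29 minutes.

the second, by 29 minutes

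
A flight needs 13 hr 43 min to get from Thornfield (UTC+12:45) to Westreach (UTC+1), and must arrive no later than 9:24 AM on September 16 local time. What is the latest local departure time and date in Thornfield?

Target arrival in UTC: 9:24 AM − 1:00 = 8:24 AM on Sep 16.
Subtract 13 hours 43 minutes → departure 6:41 PM UTC on Sep 15.
Thornfield is UTC+12:45: 6:41 PM + 12:45 = 7:26 AM on Sep 16.

7:26 AM on September 16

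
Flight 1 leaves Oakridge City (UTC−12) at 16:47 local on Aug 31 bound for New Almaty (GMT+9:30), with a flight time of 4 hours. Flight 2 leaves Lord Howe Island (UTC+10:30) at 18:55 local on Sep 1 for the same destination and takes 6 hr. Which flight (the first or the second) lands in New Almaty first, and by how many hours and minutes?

the first, by 5 hours 38 minutes

Flight 1 in UTC: 16:47 + 12:00 = 04:47 on Sep 1.
+4 hours → arrive 08:47 UTC on Sep 1.
Flight 2 in UTC: 18:55 − 10:30 = 08:25 on Sep 1.
+6 hours → arrive 14:25 UTC on Sep 1.
Flight 1 lands earlier by 5 hours 38 minutes.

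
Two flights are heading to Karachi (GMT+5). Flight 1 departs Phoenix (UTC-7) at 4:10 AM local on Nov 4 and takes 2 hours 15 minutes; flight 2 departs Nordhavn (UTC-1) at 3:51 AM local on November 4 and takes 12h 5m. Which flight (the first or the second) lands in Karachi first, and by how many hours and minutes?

Flight 1 in UTC: 4:10 AM + 7:00 = 11:10 AM on Nov 4.
+2 hours and 15 minutes → arrive 1:25 PM UTC on Nov 4.
Flight 2 in UTC: 3:51 AM + 1:00 = 4:51 AM on Nov 4.
+12 hours and 5 minutes → arrive 4:56 PM UTC on Nov 4.
Flight 1 lands earlier by 3 hours 31 minutes.

the first, by 3 hours 31 minutes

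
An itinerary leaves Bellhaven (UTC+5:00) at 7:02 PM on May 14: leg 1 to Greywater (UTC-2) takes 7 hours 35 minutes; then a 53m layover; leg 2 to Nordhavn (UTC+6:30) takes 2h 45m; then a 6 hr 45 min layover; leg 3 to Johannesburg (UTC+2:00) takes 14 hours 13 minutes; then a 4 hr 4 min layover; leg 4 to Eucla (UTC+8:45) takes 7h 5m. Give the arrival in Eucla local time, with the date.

6:07 PM on May 16

Convert departure to UTC: 7:02 PM − 5:00 = 2:02 PM UTC on May 14.
Add 7 hours and 35 minutes leg 1 → 9:37 PM UTC.
Add 53 minutes layover in Greywater → 10:30 PM UTC.
Add 2 hours 45 minutes leg 2 → 1:15 AM UTC (May 15).
Add 6 hours 45 minutes layover in Nordhavn → 8:00 AM UTC.
Add 14 hours and 13 minutes leg 3 → 10:13 PM UTC.
Add 4 hours 4 minutes layover in Johannesburg → 2:17 AM UTC (May 16).
Add 7 hours and 5 minutes leg 4 → 9:22 AM UTC.
Eucla is UTC+8:45, so local arrival = 9:22 AM + 8:45 = 6:07 PM on May 16.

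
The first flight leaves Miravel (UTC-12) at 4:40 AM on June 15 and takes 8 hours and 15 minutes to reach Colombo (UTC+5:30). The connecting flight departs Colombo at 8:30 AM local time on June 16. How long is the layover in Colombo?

Convert departure to UTC: 4:40 AM + 12:00 = 4:40 PM UTC on Jun 15.
Add 8 hours 15 minutes flight time → 12:55 AM UTC (Jun 16).
Colombo is UTC+5:30, so local arrival = 12:55 AM + 5:30 = 6:25 AM on Jun 16.
Layover = 8:30 AM − 6:25 AM = 2 hours 5 minutes.

2 hours 5 minutes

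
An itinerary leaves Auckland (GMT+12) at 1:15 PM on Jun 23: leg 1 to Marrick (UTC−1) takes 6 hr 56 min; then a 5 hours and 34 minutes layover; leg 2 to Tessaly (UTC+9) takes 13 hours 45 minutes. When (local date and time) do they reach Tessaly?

Convert departure to UTC: 1:15 PM − 12:00 = 1:15 AM UTC on Jun 23.
Add 6 hours and 56 minutes leg 1 → 8:11 AM UTC.
Add 5 hours 34 minutes layover in Marrick → 1:45 PM UTC.
Add 13 hours 45 minutes leg 2 → 3:30 AM UTC (Jun 24).
Tessaly is UTC+9:00, so local arrival = 3:30 AM + 9:00 = 12:30 PM on Jun 24.

12:30 PM on Jun 24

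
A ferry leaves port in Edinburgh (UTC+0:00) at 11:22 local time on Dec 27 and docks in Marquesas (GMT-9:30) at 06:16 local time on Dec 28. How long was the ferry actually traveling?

28 hours 24 minutes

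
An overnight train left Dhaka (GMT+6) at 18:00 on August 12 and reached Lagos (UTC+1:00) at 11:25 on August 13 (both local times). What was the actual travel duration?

22 hours 25 minutes

Departure in UTC: 18:00 − 6:00 = 12:00 on Aug 12.
Arrival in UTC: 11:25 − 1:00 = 10:25 on Aug 13.
Elapsed = 10:25 − 12:00 (+1 day) = 22 hours 25 minutes.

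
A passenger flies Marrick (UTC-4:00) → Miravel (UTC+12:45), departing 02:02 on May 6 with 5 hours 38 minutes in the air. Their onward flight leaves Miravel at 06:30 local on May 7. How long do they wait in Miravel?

6 hours 5 minutes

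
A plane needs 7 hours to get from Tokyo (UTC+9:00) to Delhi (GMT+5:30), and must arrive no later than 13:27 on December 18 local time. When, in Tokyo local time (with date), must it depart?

Target arrival in UTC: 13:27 − 5:30 = 07:57 on Dec 18.
Subtract 7 hours → departure 00:57 UTC on Dec 18.
Tokyo is UTC+9:00: 00:57 + 9:00 = 09:57 on Dec 18.

09:57 on December 18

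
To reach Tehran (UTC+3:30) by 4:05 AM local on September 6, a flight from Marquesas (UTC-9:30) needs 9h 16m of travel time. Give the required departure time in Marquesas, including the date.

5:49 AM on Sep 5

Target arrival in UTC: 4:05 AM − 3:30 = 12:35 AM on Sep 6.
Subtract 9 hours and 16 minutes → departure 3:19 PM UTC on Sep 5.
Marquesas is UTC−9:30: 3:19 PM − 9:30 = 5:49 AM on Sep 5.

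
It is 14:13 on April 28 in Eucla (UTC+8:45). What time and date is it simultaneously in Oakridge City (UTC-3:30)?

01:58 on Apr 28

In UTC: 14:13 − 8:45 = 05:28 on Apr 28.
Oakridge City is UTC−3:30: 05:28 − 3:30 = 01:58 on Apr 28.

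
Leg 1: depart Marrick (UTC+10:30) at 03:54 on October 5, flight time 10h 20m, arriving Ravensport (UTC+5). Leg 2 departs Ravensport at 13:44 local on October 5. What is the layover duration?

Convert departure to UTC: 03:54 − 10:30 = 17:24 UTC on Oct 4.
Add 10 hours and 20 minutes flight time → 03:44 UTC (Oct 5).
Ravensport is UTC+5:00, so local arrival = 03:44 + 5:00 = 08:44 on Oct 5.
Layover = 13:44 − 08:44 = 5 hours.

5 hours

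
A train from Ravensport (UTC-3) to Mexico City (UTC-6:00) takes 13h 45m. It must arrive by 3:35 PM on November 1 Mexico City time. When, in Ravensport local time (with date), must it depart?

Target arrival in UTC: 3:35 PM + 6:00 = 9:35 PM on Nov 1.
Subtract 13 hours 45 minutes → departure 7:50 AM UTC on Nov 1.
Ravensport is UTC−3:00: 7:50 AM − 3:00 = 4:50 AM on Nov 1.

4:50 AM on November 1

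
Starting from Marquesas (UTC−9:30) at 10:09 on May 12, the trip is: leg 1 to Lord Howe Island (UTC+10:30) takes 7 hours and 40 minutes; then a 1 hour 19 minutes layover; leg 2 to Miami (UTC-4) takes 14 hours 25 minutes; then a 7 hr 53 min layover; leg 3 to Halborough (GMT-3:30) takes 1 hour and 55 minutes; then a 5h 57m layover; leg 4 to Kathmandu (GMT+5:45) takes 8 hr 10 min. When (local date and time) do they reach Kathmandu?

Convert departure to UTC: 10:09 + 9:30 = 19:39 UTC on May 12.
Add 7 hours 40 minutes leg 1 → 03:19 UTC (May 13).
Add 1 hour and 19 minutes layover in Lord Howe Island → 04:38 UTC.
Add 14 hours 25 minutes leg 2 → 19:03 UTC.
Add 7 hours and 53 minutes layover in Miami → 02:56 UTC (May 14).
Add 1 hour 55 minutes leg 3 → 04:51 UTC.
Add 5 hours 57 minutes layover in Halborough → 10:48 UTC.
Add 8 hours 10 minutes leg 4 → 18:58 UTC.
Kathmandu is UTC+5:45, so local arrival = 18:58 + 5:45 = 00:43 on May 15.

00:43 on May 15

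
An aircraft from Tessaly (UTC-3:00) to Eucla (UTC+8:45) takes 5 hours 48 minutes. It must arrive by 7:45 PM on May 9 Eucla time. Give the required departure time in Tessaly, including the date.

2:12 AM on May 9

Target arrival in UTC: 7:45 PM − 8:45 = 11:00 AM on May 9.
Subtract 5 hours and 48 minutes → departure 5:12 AM UTC on May 9.
Tessaly is UTC−3:00: 5:12 AM − 3:00 = 2:12 AM on May 9.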